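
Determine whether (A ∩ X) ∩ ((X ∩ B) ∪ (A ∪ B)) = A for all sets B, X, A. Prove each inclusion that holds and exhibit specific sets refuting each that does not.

(⟹) Let x ∈ (A ∩ X) ∩ ((X ∩ B) ∪ (A ∪ B)). Then either x ∈ X ∩ A and x ∉ B; or x ∈ B ∩ X ∩ A. In each case x ∈ A, so (A ∩ X) ∩ ((X ∩ B) ∪ (A ∪ B)) ⊆ A.

(⟸) This inclusion fails. Take B = ∅, X = ∅, A = {1}; then 1 ∈ A but 1 ∉ (A ∩ X) ∩ ((X ∩ B) ∪ (A ∪ B)).

The sets are not equal: only the forward inclusion holds.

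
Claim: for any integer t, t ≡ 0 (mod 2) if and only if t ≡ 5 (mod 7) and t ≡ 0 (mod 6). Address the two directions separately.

Only the converse holds.

[⇒] This fails: t = 0 gives 0 ≡ 0 (mod 2) but 0 ≡ 0 (mod 7), so the conjunction on the right does not hold.

[⇐] Conversely, if t ≡ 5 (mod 7) and t ≡ 0 (mod 6), then by the Chinese remainder theorem t ≡ 12 (mod 42). Since 12 ≡ 0 (mod 2) and 2 ∣ 42, we get t ≡ 0 (mod 2).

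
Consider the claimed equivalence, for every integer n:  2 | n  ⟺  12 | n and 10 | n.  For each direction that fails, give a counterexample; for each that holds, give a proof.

(⟹) This fails: take n = 2. Certainly 2 ∣ 2, but 12 ∤ 2.

(⟸) Suppose 12 ∣ n and 10 ∣ n. Any common multiple of 12 and 10 is a multiple of their lcm; here lcm(12, 10) = 12·10/gcd(12, 10) = 120/2 = 60, so 60 ∣ n. Since 2 ∣ 60, it follows that 2 ∣ n.

(⇒) fails; (⇐) holds.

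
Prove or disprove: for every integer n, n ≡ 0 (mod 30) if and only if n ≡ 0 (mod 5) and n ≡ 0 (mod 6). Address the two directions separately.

[⇐] If n ≡ 0 (mod 5) and n ≡ 0 (mod 6), then by the Chinese remainder theorem n ≡ 0 (mod 30). This is exactly n ≡ 0 (mod 30).

[⇒] Suppose n ≡ 0 (mod 30); write n = 30j + 0. Since 5 ∣ 30, reducing mod 5 gives n ≡ 0 (mod 5); since 6 ∣ 30, reducing mod 6 gives n ≡ 0 (mod 6).

The biconditional holds.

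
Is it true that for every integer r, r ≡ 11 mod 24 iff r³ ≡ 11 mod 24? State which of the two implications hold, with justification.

Both directions hold.

Forward direction. Suppose r ≡ 11 mod 24. Write r = 24j + 11. Then (24j + 11)³ = 13824j³ + 19008j² + 8712j + 1331 = 24(576j³ + 792j² + 363j + 55) + 11, so r³ ≡ 11 (mod 24).

Converse. Suppose r³ ≡ 11 (mod 24). The only residue r in {0, …, 23} with r³ ≡ 11 (mod 24) is r = 11, so r ≡ 11 (mod 24).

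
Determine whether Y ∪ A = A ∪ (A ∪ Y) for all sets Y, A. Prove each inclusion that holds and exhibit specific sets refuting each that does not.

Forward inclusion. Let x ∈ Y ∪ A. Then either x ∈ Y and x ∉ A; or x ∈ A and x ∉ Y; or x ∈ Y ∩ A. In each case x ∈ A ∪ (A ∪ Y), so Y ∪ A ⊆ A ∪ (A ∪ Y).

Reverse inclusion. Let x ∈ A ∪ (A ∪ Y). Then either x ∈ Y and x ∉ A; or x ∈ A and x ∉ Y; or x ∈ Y ∩ A. In each case x ∈ Y ∪ A, so A ∪ (A ∪ Y) ⊆ Y ∪ A.

The two sets are equal.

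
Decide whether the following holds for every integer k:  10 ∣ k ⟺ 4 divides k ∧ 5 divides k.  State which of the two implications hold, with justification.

(⟸) Suppose 4 ∣ k and 5 ∣ k. Any common multiple of 4 and 5 is a multiple of their lcm; here gcd(4, 5) = 1, so lcm(4, 5) = 4·5 = 20, so 20 ∣ k. Since 10 ∣ 20, it follows that 10 ∣ k.

(⟹) This fails: take k = 10. Certainly 10 ∣ 10, but 4 ∤ 10.

The forward direction fails; the converse holds.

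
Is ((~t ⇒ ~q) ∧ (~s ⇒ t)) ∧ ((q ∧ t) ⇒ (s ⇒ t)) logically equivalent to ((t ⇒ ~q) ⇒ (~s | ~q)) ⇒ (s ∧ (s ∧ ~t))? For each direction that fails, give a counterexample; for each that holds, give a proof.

Neither implication holds.

[⇒] This fails. Under t = T, q = F, s = F, the left side is true but the right side is false.

[⇐] This fails. Under t = F, q = T, s = T, the left side is false but the right side is true.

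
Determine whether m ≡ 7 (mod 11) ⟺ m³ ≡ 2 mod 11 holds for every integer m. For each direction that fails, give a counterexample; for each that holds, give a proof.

Both directions hold.

[⇒] Suppose m ≡ 7 (mod 11). Write m = 11j + 7. Then (11j + 7)³ = 1331j³ + 2541j² + 1617j + 343 = 11(121j³ + 231j² + 147j + 31) + 2, so m³ ≡ 2 (mod 11).

[⇐] For the converse, argue contrapositively. If m ≢ 7 (mod 11), then m is congruent to one of 0, 1, 2, 3, 4, 5, 6, 8, 9, 10 modulo 11, and these give m³ ≡ 0, 1, 8, 5, 9, 4, 7, 6, 3, 10 respectively — never 2.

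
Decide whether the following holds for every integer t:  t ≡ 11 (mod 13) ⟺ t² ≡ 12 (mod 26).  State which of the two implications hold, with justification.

[⇒] This fails: take t = 11. Then 11 ≡ 11 (mod 13), but 11² = 121 ≡ 17 (mod 26), not 12.

[⇐] This fails: take t = 8. Then 8² = 64 ≡ 12 (mod 26), yet 8 ≡ 8 (mod 13), not 11.

Neither implication holds.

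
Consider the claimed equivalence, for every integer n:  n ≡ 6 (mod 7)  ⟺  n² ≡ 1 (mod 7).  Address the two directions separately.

Only the forward implication holds.

(→) Suppose n ≡ 6 (mod 7). Write n = 7j + 6. Then (7j + 6)² = 49j² + 84j + 36 = 7(7j² + 12j + 5) + 1, so n² ≡ 1 (mod 7).

(←) This fails: take n = 1. Then 1² = 1 ≡ 1 (mod 7), yet 1 ≡ 1 (mod 7), not 6.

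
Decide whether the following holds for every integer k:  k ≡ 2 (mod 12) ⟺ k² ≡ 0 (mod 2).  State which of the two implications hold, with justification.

(→) Suppose k ≡ 2 (mod 12). Then k² ≡ 2² = 4 (mod 12), and since 2 ∣ 12, also k² ≡ 0 (mod 2).

(←) This fails: take k = 0. Then 0² = 0 ≡ 0 (mod 2), yet 0 ≡ 0 (mod 12), not 2.

The forward direction holds; the converse fails.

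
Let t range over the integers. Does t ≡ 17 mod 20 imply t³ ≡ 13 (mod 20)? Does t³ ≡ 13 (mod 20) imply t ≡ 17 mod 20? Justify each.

Converse. Suppose t³ ≡ 13 (mod 20). The only residue r in {0, …, 19} with r³ ≡ 13 (mod 20) is r = 17, so t ≡ 17 (mod 20).

Forward direction. Suppose t ≡ 17 mod 20. Write t = 20j + 17. Then (20j + 17)³ = 8000j³ + 20400j² + 17340j + 4913 = 20(400j³ + 1020j² + 867j + 245) + 13, so t³ ≡ 13 (mod 20).

Both directions hold; the statement is true.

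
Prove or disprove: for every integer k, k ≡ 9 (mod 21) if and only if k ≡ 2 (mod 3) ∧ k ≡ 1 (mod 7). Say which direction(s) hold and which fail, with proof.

Neither implication holds.

[⇒] This fails: k = 9 gives 9 ≡ 9 (mod 21) but 9 ≡ 0 (mod 3), so the conjunction on the right does not hold.

[⇐] This fails: k = 8 satisfies both congruences on the right (8 ≡ 2 mod 3 and 8 ≡ 1 mod 7) yet 8 ≡ 8 (mod 21), not 9.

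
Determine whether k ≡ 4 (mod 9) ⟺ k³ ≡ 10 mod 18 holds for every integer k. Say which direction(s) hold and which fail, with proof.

(⇒) This fails: take k = 13. Then 13 ≡ 4 (mod 9), but 13³ = 2197 ≡ 1 (mod 18), not 10.

(⇐) This fails: take k = 10. Then 10³ = 1000 ≡ 10 (mod 18), yet 10 ≡ 1 (mod 9), not 4.

(⇒) fails and (⇐) fails.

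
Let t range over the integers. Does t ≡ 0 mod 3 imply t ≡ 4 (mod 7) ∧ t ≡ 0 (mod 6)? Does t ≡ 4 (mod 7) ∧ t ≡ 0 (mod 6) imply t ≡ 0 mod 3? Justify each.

(→) This fails: t = 0 gives 0 ≡ 0 (mod 3) but 0 ≡ 0 (mod 7), so the conjunction on the right does not hold.

(←) Conversely, if t ≡ 4 (mod 7) and t ≡ 0 (mod 6), then by the Chinese remainder theorem t ≡ 18 (mod 42). Since 18 ≡ 0 (mod 3) and 3 ∣ 42, we get t ≡ 0 (mod 3).

The forward direction fails; the converse holds.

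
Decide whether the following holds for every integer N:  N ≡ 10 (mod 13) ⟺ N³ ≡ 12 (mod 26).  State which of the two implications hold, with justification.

(⇒) fails and (⇐) fails.

Forward direction. This fails: take N = 23. Then 23 ≡ 10 (mod 13), but 23³ = 12167 ≡ 25 (mod 26), not 12.

Converse. This fails: take N = 4. Then 4³ = 64 ≡ 12 (mod 26), yet 4 ≡ 4 (mod 13), not 10.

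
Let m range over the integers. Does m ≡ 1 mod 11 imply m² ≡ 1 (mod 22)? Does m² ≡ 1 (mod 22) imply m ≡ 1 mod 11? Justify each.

(⇒) fails and (⇐) fails.

(⇒) This fails: take m = 12. Then 12 ≡ 1 (mod 11), but 12² = 144 ≡ 12 (mod 22), not 1.

(⇐) This fails: take m = 21. Then 21² = 441 ≡ 1 (mod 22), yet 21 ≡ 10 (mod 11), not 1.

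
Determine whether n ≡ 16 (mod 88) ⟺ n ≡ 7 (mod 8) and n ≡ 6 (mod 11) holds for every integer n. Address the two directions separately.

Neither implication holds.

[⇒] This fails: n = 16 gives 16 ≡ 16 (mod 88) but 16 ≡ 0 (mod 8), so the conjunction on the right does not hold.

[⇐] This fails: n = 39 satisfies both congruences on the right (39 ≡ 7 mod 8 and 39 ≡ 6 mod 11) yet 39 ≡ 39 (mod 88), not 16.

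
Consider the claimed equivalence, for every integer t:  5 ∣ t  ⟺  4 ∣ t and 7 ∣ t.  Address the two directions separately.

Neither direction holds.

(→) This fails: take t = 5. Certainly 5 ∣ 5, but 4 ∤ 5.

(←) This fails: take t = 28. Both 4 ∣ 28 and 7 ∣ 28, yet 28 is not a multiple of 5 (since 28 = 5·5 + 3), so 5 ∤ 28.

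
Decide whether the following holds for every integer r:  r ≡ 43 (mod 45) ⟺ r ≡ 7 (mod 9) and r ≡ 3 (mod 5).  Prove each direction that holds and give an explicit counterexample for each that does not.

Forward direction. Suppose r ≡ 43 (mod 45); write r = 45j + 43. Since 9 ∣ 45, reducing mod 9 gives r ≡ 43 ≡ 7 (mod 9); since 5 ∣ 45, reducing mod 5 gives r ≡ 43 ≡ 3 (mod 5).

Converse. If r ≡ 7 (mod 9) and r ≡ 3 (mod 5), then by the Chinese remainder theorem r ≡ 43 (mod 45). This is exactly r ≡ 43 (mod 45).

Both directions hold; the statement is true.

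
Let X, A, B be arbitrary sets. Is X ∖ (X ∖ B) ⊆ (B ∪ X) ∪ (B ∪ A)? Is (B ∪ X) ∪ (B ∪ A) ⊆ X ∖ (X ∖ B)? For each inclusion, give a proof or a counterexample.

(⟹) Let x ∈ X ∖ (X ∖ B). Then either x ∈ X ∩ B and x ∉ A; or x ∈ X ∩ A ∩ B. In each case x ∈ (B ∪ X) ∪ (B ∪ A), so X ∖ (X ∖ B) ⊆ (B ∪ X) ∪ (B ∪ A).

(⟸) This inclusion fails. Take X = {1}, A = ∅, B = ∅; then 1 ∈ (B ∪ X) ∪ (B ∪ A) but 1 ∉ X ∖ (X ∖ B).

(⊆) holds; (⊇) fails.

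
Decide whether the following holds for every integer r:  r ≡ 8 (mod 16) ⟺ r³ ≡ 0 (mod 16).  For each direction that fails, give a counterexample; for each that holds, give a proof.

(→) Suppose r ≡ 8 (mod 16). Write r = 16j + 8. Then (16j + 8)³ = 4096j³ + 6144j² + 3072j + 512 = 16(256j³ + 384j² + 192j + 32) + 0, so r³ ≡ 0 (mod 16).

(←) This fails: take r = 0. Then 0³ = 0 ≡ 0 (mod 16), yet 0 ≡ 0 (mod 16), not 8.

Not equivalent: only (⇒) holds.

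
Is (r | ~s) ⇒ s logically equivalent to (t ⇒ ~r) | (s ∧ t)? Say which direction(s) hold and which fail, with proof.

(⇒) Assume the antecedent. If t is true, the antecedent forces (t = T, r = F, s = T) or (t = T, r = T, s = T), and (t ⇒ ~r) | (s ∧ t) holds there. If t is false, (t ⇒ ~r) | (s ∧ t) reduces to true regardless of the other variables. Either way (t ⇒ ~r) | (s ∧ t) holds.

(⇐) This fails. Under t = F, r = F, s = F, the left side is false but the right side is true.

The forward direction holds; the converse fails.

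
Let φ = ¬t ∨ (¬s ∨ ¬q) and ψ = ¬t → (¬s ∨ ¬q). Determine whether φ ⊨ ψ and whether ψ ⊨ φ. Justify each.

(⇒) This fails. Under t = F, q = T, s = T, the left side is true but the right side is false.

(⇐) This fails. Under t = T, q = T, s = T, the left side is false but the right side is true.

(⇒) fails and (⇐) fails.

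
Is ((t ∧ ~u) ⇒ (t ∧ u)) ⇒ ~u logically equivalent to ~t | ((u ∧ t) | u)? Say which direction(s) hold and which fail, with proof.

Both directions fail.

[⇒] This fails. Under u = F, t = T, the left side is true but the right side is false.

[⇐] This fails. Under u = T, t = F, the left side is false but the right side is true.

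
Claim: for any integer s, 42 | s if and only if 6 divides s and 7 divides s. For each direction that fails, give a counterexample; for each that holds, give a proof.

(⟹) If 42 ∣ s, write s = 42q. Since 42 = 7·6, s = 6·(7q), so 6 ∣ s; and since 42 = 6·7, s = 7·(6q), so 7 ∣ s.

(⟸) Suppose 6 ∣ s and 7 ∣ s. Any common multiple of 6 and 7 is a multiple of their lcm; here gcd(6, 7) = 1, so lcm(6, 7) = 6·7 = 42, so 42 ∣ s.

Equivalent; both directions hold.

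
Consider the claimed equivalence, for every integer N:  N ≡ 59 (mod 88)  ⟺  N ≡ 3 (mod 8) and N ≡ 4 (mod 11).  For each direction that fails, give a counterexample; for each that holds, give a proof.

Forward direction. Suppose N ≡ 59 (mod 88); write N = 88j + 59. Since 8 ∣ 88, reducing mod 8 gives N ≡ 59 ≡ 3 (mod 8); since 11 ∣ 88, reducing mod 11 gives N ≡ 59 ≡ 4 (mod 11).

Converse. If N ≡ 3 (mod 8) and N ≡ 4 (mod 11), then by the Chinese remainder theorem N ≡ 59 (mod 88). This is exactly N ≡ 59 (mod 88).

Both directions hold.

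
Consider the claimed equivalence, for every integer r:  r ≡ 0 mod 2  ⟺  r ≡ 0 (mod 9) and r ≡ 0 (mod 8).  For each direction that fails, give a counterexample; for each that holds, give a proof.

(→) This fails: r = 2 gives 2 ≡ 0 (mod 2) but 2 ≡ 2 (mod 9), so the conjunction on the right does not hold.

(←) Conversely, if r ≡ 0 (mod 9) and r ≡ 0 (mod 8), then by the Chinese remainder theorem r ≡ 0 (mod 72). Since 0 ≡ 0 (mod 2) and 2 ∣ 72, we get r ≡ 0 (mod 2).

Only the converse holds.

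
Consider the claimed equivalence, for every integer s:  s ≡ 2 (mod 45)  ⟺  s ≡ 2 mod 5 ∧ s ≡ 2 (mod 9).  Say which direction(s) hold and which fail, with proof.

(⟹) Suppose s ≡ 2 (mod 45); write s = 45j + 2. Since 5 ∣ 45, reducing mod 5 gives s ≡ 2 (mod 5); since 9 ∣ 45, reducing mod 9 gives s ≡ 2 (mod 9).

(⟸) Conversely, if s ≡ 2 (mod 5) and s ≡ 2 (mod 9), then by the Chinese remainder theorem s ≡ 2 (mod 45). This is exactly s ≡ 2 (mod 45).

Both directions hold.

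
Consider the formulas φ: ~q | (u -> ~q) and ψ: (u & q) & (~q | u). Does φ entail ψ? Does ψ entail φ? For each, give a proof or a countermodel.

Both directions fail.

(⟹) This fails. Under q = F, u = F, the left side is true but the right side is false.

(⟸) This fails. Under q = T, u = T, the left side is false but the right side is true.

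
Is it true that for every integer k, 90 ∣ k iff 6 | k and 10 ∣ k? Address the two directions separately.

(⇒) holds; (⇐) fails.

(→) If 90 ∣ k, write k = 90q. Since 90 = 15·6, k = 6·(15q), so 6 ∣ k; and since 90 = 9·10, k = 10·(9q), so 10 ∣ k.

(←) This fails: take k = 30. Both 6 ∣ 30 and 10 ∣ 30, yet 30 is not a multiple of 90 (since 30 = 0·90 + 30), so 90 ∤ 30.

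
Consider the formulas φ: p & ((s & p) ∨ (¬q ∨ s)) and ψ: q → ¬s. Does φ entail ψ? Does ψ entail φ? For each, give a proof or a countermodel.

(→) This fails. Under q = T, s = T, p = T, the left side is true but the right side is false.

(←) This fails. Under q = F, s = F, p = F, the left side is false but the right side is true.

Both directions fail.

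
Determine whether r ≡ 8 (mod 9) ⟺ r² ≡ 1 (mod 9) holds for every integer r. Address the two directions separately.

(⇒) holds; (⇐) fails.

[⇐] This fails: take r = 1. Then 1² = 1 ≡ 1 (mod 9), yet 1 ≡ 1 (mod 9), not 8.

[⇒] Suppose r ≡ 8 (mod 9). Write r = 9j + 8. Then (9j + 8)² = 81j² + 144j + 64 = 9(9j² + 16j + 7) + 1, so r² ≡ 1 (mod 9).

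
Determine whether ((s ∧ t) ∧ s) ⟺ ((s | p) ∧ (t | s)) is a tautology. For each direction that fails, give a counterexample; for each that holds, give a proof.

(⇒) holds; (⇐) fails.

[⇒] Assume the antecedent. If t is true, the antecedent forces (t = T, s = T, p = F) or (t = T, s = T, p = T), and (s | p) ∧ (t | s) holds there. If t is false, the antecedent cannot hold. Either way (s | p) ∧ (t | s) holds.

[⇐] This fails. Under t = F, s = T, p = F, the left side is false but the right side is true.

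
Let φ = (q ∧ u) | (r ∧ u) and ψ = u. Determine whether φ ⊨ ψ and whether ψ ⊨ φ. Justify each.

Only the forward implication holds.

(→) Assume the antecedent. If u is true, u reduces to true regardless of the other variables. If u is false, the antecedent cannot hold. Either way u holds.

(←) This fails. Under u = T, r = F, q = F, the left side is false but the right side is true.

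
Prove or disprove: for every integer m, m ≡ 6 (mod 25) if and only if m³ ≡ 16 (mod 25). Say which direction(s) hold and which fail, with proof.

Both directions hold; the statement is true.

(←) Suppose m³ ≡ 16 (mod 25). The only residue r in {0, …, 24} with r³ ≡ 16 (mod 25) is r = 6, so m ≡ 6 (mod 25).

(→) Suppose m ≡ 6 (mod 25). Write m = 25j + 6. Then (25j + 6)³ = 15625j³ + 11250j² + 2700j + 216 = 25(625j³ + 450j² + 108j + 8) + 16, so m³ ≡ 16 (mod 25).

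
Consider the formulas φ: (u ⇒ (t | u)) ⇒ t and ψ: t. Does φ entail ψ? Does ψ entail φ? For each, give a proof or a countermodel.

(⟸) Assume the antecedent. If u is true, the antecedent forces (u = T, t = T), and (u ⇒ (t | u)) ⇒ t holds there. If u is false, the antecedent forces (u = F, t = T), and (u ⇒ (t | u)) ⇒ t holds there. Either way (u ⇒ (t | u)) ⇒ t holds.

(⟹) Assume the antecedent. If u is true, the antecedent forces (u = T, t = T), and t holds there. If u is false, the antecedent forces (u = F, t = T), and t holds there. Either way t holds.

Both implications hold.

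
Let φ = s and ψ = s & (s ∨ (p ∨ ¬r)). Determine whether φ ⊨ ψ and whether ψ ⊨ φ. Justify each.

Both implications hold.

[⇒] Assume the antecedent. If r is true, the antecedent forces (r = T, s = T, p = F) or (r = T, s = T, p = T), and s & (s ∨ (p ∨ ¬r)) holds there. If r is false, the antecedent forces (r = F, s = T, p = F) or (r = F, s = T, p = T), and s & (s ∨ (p ∨ ¬r)) holds there. Either way s & (s ∨ (p ∨ ¬r)) holds.

[⇐] Assume the antecedent. If r is true, the antecedent forces (r = T, s = T, p = F) or (r = T, s = T, p = T), and s holds there. If r is false, the antecedent forces (r = F, s = T, p = F) or (r = F, s = T, p = T), and s holds there. Either way s holds.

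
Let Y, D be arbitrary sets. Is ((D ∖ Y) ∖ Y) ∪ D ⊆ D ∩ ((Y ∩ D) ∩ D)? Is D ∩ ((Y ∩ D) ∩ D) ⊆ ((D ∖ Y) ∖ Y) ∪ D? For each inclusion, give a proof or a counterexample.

(⊆) This inclusion fails. Take Y = ∅, D = {1}; then 1 ∈ ((D ∖ Y) ∖ Y) ∪ D but 1 ∉ D ∩ ((Y ∩ D) ∩ D).

(⊇) Let x ∈ D ∩ ((Y ∩ D) ∩ D). Then x ∈ Y ∩ D, from which x ∈ ((D ∖ Y) ∖ Y) ∪ D.

Only the reverse inclusion holds.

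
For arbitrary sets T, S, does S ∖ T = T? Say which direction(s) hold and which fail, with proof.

Forward inclusion. This inclusion fails. Take T = ∅, S = {1}; then 1 ∈ S ∖ T but 1 ∉ T.

Reverse inclusion. This inclusion fails. Take T = {1}, S = ∅; then 1 ∈ T but 1 ∉ S ∖ T.

(⊆) fails and (⊇) fails.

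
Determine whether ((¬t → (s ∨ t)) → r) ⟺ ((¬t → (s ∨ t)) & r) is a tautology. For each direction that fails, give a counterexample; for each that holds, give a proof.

Only the reverse direction holds.

(⟹) This fails. Under t = F, s = F, r = F, the left side is true but the right side is false.

(⟸) Assume the antecedent. If t is true, the antecedent forces (t = T, s = F, r = T) or (t = T, s = T, r = T), and (¬t → (s ∨ t)) → r holds there. If t is false, the antecedent forces (t = F, s = T, r = T), and (¬t → (s ∨ t)) → r holds there. Either way (¬t → (s ∨ t)) → r holds.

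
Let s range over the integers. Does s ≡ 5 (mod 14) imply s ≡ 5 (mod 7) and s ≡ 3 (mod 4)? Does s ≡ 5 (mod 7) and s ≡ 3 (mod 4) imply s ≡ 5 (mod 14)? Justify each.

(→) This fails: s = 5 gives 5 ≡ 5 (mod 14) but 5 ≡ 1 (mod 4), so the conjunction on the right does not hold.

(←) Conversely, if s ≡ 5 (mod 7) and s ≡ 3 (mod 4), then by the Chinese remainder theorem s ≡ 19 (mod 28). Since 19 ≡ 5 (mod 14) and 14 ∣ 28, we get s ≡ 5 (mod 14).

Only the reverse direction holds.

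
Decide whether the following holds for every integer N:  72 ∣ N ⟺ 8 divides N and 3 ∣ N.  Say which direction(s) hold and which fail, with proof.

Converse. This fails: take N = 24. Both 8 ∣ 24 and 3 ∣ 24, yet 24 is not a multiple of 72 (since 24 = 0·72 + 24), so 72 ∤ 24.

Forward direction. If 72 ∣ N, write N = 72q. Since 72 = 9·8, N = 8·(9q), so 8 ∣ N; and since 72 = 24·3, N = 3·(24q), so 3 ∣ N.

Only the forward direction holds.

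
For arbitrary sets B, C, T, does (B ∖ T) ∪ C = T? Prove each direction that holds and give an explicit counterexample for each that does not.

Neither inclusion holds.

(⟹) This inclusion fails. Take B = {1}, C = ∅, T = ∅; then 1 ∈ (B ∖ T) ∪ C but 1 ∉ T.

(⟸) This inclusion fails. Take B = ∅, C = ∅, T = {1}; then 1 ∈ T but 1 ∉ (B ∖ T) ∪ C.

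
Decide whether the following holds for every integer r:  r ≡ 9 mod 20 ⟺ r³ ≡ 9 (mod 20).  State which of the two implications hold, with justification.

[⇒] Suppose r ≡ 9 mod 20. Write r = 20j + 9. Then (20j + 9)³ = 8000j³ + 10800j² + 4860j + 729 = 20(400j³ + 540j² + 243j + 36) + 9, so r³ ≡ 9 (mod 20).

[⇐] Conversely, suppose r³ ≡ 9 (mod 20). The only residue r in {0, …, 19} with r³ ≡ 9 (mod 20) is r = 9, so r ≡ 9 (mod 20).

Both directions hold.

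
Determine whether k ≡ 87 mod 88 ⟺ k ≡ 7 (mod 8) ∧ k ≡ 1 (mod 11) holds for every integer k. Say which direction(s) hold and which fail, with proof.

[⇒] This fails: k = 87 gives 87 ≡ 87 (mod 88) but 87 ≡ 10 (mod 11), so the conjunction on the right does not hold.

[⇐] This fails: k = 23 satisfies both congruences on the right (23 ≡ 7 mod 8 and 23 ≡ 1 mod 11) yet 23 ≡ 23 (mod 88), not 87.

Both directions fail.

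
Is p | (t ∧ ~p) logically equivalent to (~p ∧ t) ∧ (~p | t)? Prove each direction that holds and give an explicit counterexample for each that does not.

Only the converse holds.

Forward direction. This fails. Under p = T, t = F, the left side is true but the right side is false.

Converse. Assume the antecedent. If p is true, the antecedent cannot hold. If p is false, the antecedent forces (p = F, t = T), and p | (t ∧ ~p) holds there. Either way p | (t ∧ ~p) holds.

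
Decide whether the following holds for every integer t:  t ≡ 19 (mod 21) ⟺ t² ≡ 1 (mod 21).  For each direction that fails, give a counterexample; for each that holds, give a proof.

[⇒] This fails: take t = 19. Then 19 ≡ 19 (mod 21), but 19² = 361 ≡ 4 (mod 21), not 1.

[⇐] This fails: take t = 1. Then 1² = 1 ≡ 1 (mod 21), yet 1 ≡ 1 (mod 21), not 19.

Both directions fail.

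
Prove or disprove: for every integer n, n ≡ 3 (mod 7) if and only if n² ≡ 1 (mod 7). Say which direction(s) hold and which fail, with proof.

(→) This fails: take n = 3. Then 3 ≡ 3 (mod 7), but 3² = 9 ≡ 2 (mod 7), not 1.

(←) This fails: take n = 1. Then 1² = 1 ≡ 1 (mod 7), yet 1 ≡ 1 (mod 7), not 3.

(⇒) fails and (⇐) fails.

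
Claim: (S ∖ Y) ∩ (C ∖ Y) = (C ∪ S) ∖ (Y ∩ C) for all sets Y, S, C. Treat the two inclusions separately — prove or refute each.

Only the forward inclusion holds.

Forward inclusion. Let x ∈ (S ∖ Y) ∩ (C ∖ Y). Then x ∈ S ∩ C and x ∉ Y, from which x ∈ (C ∪ S) ∖ (Y ∩ C).

Reverse inclusion. This inclusion fails. Take Y = ∅, S = {1}, C = ∅; then 1 ∈ (C ∪ S) ∖ (Y ∩ C) but 1 ∉ (S ∖ Y) ∩ (C ∖ Y).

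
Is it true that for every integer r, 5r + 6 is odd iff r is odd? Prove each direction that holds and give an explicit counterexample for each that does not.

The biconditional holds.

(→) Suppose 5r + 6 is odd. Since 5 is odd, 5r and r have the same parity, so 5r + 6 ≡ r + 6 (mod 2). As 6 is even, 5r + 6 is odd exactly when r is odd. Thus r is odd.

(←) Conversely, suppose r is odd; write r = 2j + 1. Then 5r + 6 = 5·(2j + 1) + 6 = 2·5j + 11, which is odd.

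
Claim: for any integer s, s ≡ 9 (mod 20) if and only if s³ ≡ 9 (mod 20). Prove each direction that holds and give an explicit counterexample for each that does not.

(←) Suppose s³ ≡ 9 (mod 20). The only residue r in {0, …, 19} with r³ ≡ 9 (mod 20) is r = 9, so s ≡ 9 (mod 20).

(→) Suppose s ≡ 9 (mod 20). Write s = 20j + 9. Then (20j + 9)³ = 8000j³ + 10800j² + 4860j + 729 = 20(400j³ + 540j² + 243j + 36) + 9, so s³ ≡ 9 (mod 20).

Both directions hold.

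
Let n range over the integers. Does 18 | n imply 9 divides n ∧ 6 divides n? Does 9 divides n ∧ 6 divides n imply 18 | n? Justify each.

(→) If 18 ∣ n, write n = 18q. Since 18 = 2·9, n = 9·(2q), so 9 ∣ n; and since 18 = 3·6, n = 6·(3q), so 6 ∣ n.

(←) Suppose 9 ∣ n and 6 ∣ n. Any common multiple of 9 and 6 is a multiple of their lcm; here lcm(9, 6) = 9·6/gcd(9, 6) = 54/3 = 18, so 18 ∣ n.

Both directions hold; the statement is true.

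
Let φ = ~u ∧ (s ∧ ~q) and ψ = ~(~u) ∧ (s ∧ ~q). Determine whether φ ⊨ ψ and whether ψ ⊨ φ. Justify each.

(⇒) This fails. Under q = F, s = T, u = F, the left side is true but the right side is false.

(⇐) This fails. Under q = F, s = T, u = T, the left side is false but the right side is true.

(⇒) fails and (⇐) fails.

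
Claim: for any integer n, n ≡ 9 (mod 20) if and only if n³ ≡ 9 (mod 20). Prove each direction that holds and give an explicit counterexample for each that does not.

(⇐) Suppose n³ ≡ 9 (mod 20). The only residue r in {0, …, 19} with r³ ≡ 9 (mod 20) is r = 9, so n ≡ 9 (mod 20).

(⇒) Suppose n ≡ 9 (mod 20). Write n = 20j + 9. Then (20j + 9)³ = 8000j³ + 10800j² + 4860j + 729 = 20(400j³ + 540j² + 243j + 36) + 9, so n³ ≡ 9 (mod 20).

The biconditional holds.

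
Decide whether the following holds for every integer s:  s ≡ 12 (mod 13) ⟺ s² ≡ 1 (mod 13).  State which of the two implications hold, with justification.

Only the forward direction holds.

(⇒) Suppose s ≡ 12 (mod 13). Write s = 13j + 12. Then (13j + 12)² = 169j² + 312j + 144 = 13(13j² + 24j + 11) + 1, so s² ≡ 1 (mod 13).

(⇐) This fails: take s = 1. Then 1² = 1 ≡ 1 (mod 13), yet 1 ≡ 1 (mod 13), not 12.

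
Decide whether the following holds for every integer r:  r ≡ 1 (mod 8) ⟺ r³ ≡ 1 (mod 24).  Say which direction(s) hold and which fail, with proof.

(⇒) fails; (⇐) holds.

(⟸) The residues r modulo 24 with r³ ≡ 1 (mod 24) are exactly {1}, and each is ≡ 1 (mod 8).

(⟹) This fails: take r = 9. Then 9 ≡ 1 (mod 8), but 9³ = 729 ≡ 9 (mod 24), not 1.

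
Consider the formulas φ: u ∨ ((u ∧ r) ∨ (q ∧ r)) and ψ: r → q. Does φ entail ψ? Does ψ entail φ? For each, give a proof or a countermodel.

[⇒] This fails. Under r = T, u = T, q = F, the left side is true but the right side is false.

[⇐] This fails. Under r = F, u = F, q = F, the left side is false but the right side is true.

Neither direction holds.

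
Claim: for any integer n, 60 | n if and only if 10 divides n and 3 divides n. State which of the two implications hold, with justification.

[⇐] This fails: take n = 30. Both 10 ∣ 30 and 3 ∣ 30, yet 30 is not a multiple of 60 (since 30 = 0·60 + 30), so 60 ∤ 30.

[⇒] If 60 ∣ n, write n = 60q. Since 60 = 6·10, n = 10·(6q), so 10 ∣ n; and since 60 = 20·3, n = 3·(20q), so 3 ∣ n.

Not equivalent: only (⇒) holds.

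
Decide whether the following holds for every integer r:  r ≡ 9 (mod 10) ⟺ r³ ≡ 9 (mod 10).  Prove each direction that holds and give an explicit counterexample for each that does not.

Both directions hold; the statement is true.

[⇐] Suppose r³ ≡ 9 (mod 10). The only residue r in {0, …, 9} with r³ ≡ 9 (mod 10) is r = 9, so r ≡ 9 (mod 10).

[⇒] Suppose r ≡ 9 (mod 10). Write r = 10j + 9. Then (10j + 9)³ = 1000j³ + 2700j² + 2430j + 729 = 10(100j³ + 270j² + 243j + 72) + 9, so r³ ≡ 9 (mod 10).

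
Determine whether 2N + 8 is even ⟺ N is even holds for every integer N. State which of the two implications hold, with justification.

The forward direction fails; the converse holds.

[⇐] Suppose N is even. Since 2 is even, 2N is even for every N, so 2N + 8 has the same parity as 8, which is even. Hence 2N + 8 is even.

[⇒] This fails: take N = 3. Then 2N + 8 = 14, which is even, yet N = 3 is odd, not even.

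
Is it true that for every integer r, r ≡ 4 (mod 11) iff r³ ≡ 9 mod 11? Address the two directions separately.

Both directions hold; the statement is true.

[⇒] Suppose r ≡ 4 (mod 11). Write r = 11j + 4. Then (11j + 4)³ = 1331j³ + 1452j² + 528j + 64 = 11(121j³ + 132j² + 48j + 5) + 9, so r³ ≡ 9 (mod 11).

[⇐] For the converse, argue contrapositively. If r ≢ 4 (mod 11), then r is congruent to one of 0, 1, 2, 3, 5, 6, 7, 8, 9, 10 modulo 11, and these give r³ ≡ 0, 1, 8, 5, 4, 7, 2, 6, 3, 10 respectively — never 9.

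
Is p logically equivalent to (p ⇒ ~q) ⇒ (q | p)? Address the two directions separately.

Forward direction. Assume the antecedent. If p is true, (p ⇒ ~q) ⇒ (q | p) reduces to true regardless of the other variables. If p is false, the antecedent cannot hold. Either way (p ⇒ ~q) ⇒ (q | p) holds.

Converse. This fails. Under p = F, q = T, the left side is false but the right side is true.

Only the forward direction holds.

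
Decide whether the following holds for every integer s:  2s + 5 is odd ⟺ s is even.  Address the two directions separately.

Only the converse holds.

(→) This fails: take s = 1. Then 2s + 5 = 7, which is odd, yet s = 1 is odd, not even.

(←) Suppose s is even. Since 2 is even, 2s is even for every s, so 2s + 5 has the same parity as 5, which is odd. Hence 2s + 5 is odd.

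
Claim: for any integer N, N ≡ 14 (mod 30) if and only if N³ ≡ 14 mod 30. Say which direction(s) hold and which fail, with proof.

Equivalent; both directions hold.

(→) Suppose N ≡ 14 (mod 30). Write N = 30j + 14. Then (30j + 14)³ = 27000j³ + 37800j² + 17640j + 2744 = 30(900j³ + 1260j² + 588j + 91) + 14, so N³ ≡ 14 (mod 30).

(←) Conversely, suppose N³ ≡ 14 (mod 30). The only residue r in {0, …, 29} with r³ ≡ 14 (mod 30) is r = 14, so N ≡ 14 (mod 30).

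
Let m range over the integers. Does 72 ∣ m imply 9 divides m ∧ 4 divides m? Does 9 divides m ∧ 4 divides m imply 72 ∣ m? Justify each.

[⇐] This fails: take m = 36. Both 9 ∣ 36 and 4 ∣ 36, yet 36 is not a multiple of 72 (since 36 = 0·72 + 36), so 72 ∤ 36.

[⇒] If 72 ∣ m, write m = 72q. Since 72 = 8·9, m = 9·(8q), so 9 ∣ m; and since 72 = 18·4, m = 4·(18q), so 4 ∣ m.

The forward direction holds; the converse fails.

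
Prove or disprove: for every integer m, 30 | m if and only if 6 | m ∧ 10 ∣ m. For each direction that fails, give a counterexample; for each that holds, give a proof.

[⇒] If 30 ∣ m, write m = 30q. Since 30 = 5·6, m = 6·(5q), so 6 ∣ m; and since 30 = 3·10, m = 10·(3q), so 10 ∣ m.

[⇐] Suppose 6 ∣ m and 10 ∣ m. Any common multiple of 6 and 10 is a multiple of their lcm; here lcm(6, 10) = 6·10/gcd(6, 10) = 60/2 = 30, so 30 ∣ m.

The biconditional holds.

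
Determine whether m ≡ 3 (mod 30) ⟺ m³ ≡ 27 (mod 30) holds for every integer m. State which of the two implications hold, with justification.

Both implications hold.

Forward direction. Suppose m ≡ 3 (mod 30). Write m = 30j + 3. Then (30j + 3)³ = 27000j³ + 8100j² + 810j + 27 = 30(900j³ + 270j² + 27j) + 27, so m³ ≡ 27 (mod 30).

Converse. Suppose m³ ≡ 27 (mod 30). The only residue r in {0, …, 29} with r³ ≡ 27 (mod 30) is r = 3, so m ≡ 3 (mod 30).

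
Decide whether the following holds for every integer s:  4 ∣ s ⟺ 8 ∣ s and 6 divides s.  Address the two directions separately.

(⟸) Suppose 8 ∣ s and 6 ∣ s. Any common multiple of 8 and 6 is a multiple of their lcm; here lcm(8, 6) = 8·6/gcd(8, 6) = 48/2 = 24, so 24 ∣ s. Since 4 ∣ 24, it follows that 4 ∣ s.

(⟹) This fails: take s = 4. Certainly 4 ∣ 4, but 8 ∤ 4.

The forward direction fails; the converse holds.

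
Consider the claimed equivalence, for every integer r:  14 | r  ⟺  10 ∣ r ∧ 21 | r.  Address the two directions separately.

(⇒) This fails: take r = 14. Certainly 14 ∣ 14, but 10 ∤ 14.

(⇐) Suppose 10 ∣ r and 21 ∣ r. Any common multiple of 10 and 21 is a multiple of their lcm; here gcd(10, 21) = 1, so lcm(10, 21) = 10·21 = 210, so 210 ∣ r. Since 14 ∣ 210, it follows that 14 ∣ r.

Only the converse holds.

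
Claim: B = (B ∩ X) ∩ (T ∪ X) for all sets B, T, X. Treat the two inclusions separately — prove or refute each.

The sets are not equal: only the reverse inclusion holds.

(⟹) This inclusion fails. Take B = {1}, T = ∅, X = ∅; then 1 ∈ B but 1 ∉ (B ∩ X) ∩ (T ∪ X).

(⟸) Let x ∈ (B ∩ X) ∩ (T ∪ X). Then either x ∈ B ∩ X and x ∉ T; or x ∈ B ∩ T ∩ X. In each case x ∈ B, so (B ∩ X) ∩ (T ∪ X) ⊆ B.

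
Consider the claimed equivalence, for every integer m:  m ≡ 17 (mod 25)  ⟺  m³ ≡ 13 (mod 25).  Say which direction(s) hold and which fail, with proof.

(⇒) Suppose m ≡ 17 (mod 25). Write m = 25j + 17. Then (25j + 17)³ = 15625j³ + 31875j² + 21675j + 4913 = 25(625j³ + 1275j² + 867j + 196) + 13, so m³ ≡ 13 (mod 25).

(⇐) Conversely, suppose m³ ≡ 13 (mod 25). The only residue r in {0, …, 24} with r³ ≡ 13 (mod 25) is r = 17, so m ≡ 17 (mod 25).

The biconditional holds.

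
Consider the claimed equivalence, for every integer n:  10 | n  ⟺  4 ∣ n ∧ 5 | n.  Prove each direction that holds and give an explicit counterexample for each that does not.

The forward direction fails; the converse holds.

[⇐] Suppose 4 ∣ n and 5 ∣ n. Any common multiple of 4 and 5 is a multiple of their lcm; here gcd(4, 5) = 1, so lcm(4, 5) = 4·5 = 20, so 20 ∣ n. Since 10 ∣ 20, it follows that 10 ∣ n.

[⇒] This fails: take n = 10. Certainly 10 ∣ 10, but 4 ∤ 10.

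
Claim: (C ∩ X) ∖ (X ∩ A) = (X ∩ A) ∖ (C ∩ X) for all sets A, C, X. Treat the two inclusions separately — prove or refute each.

Both inclusions fail.

(⊆) This inclusion fails. Take A = ∅, C = {1}, X = {1}; then 1 ∈ (C ∩ X) ∖ (X ∩ A) but 1 ∉ (X ∩ A) ∖ (C ∩ X).

(⊇) This inclusion fails. Take A = {1}, C = ∅, X = {1}; then 1 ∈ (X ∩ A) ∖ (C ∩ X) but 1 ∉ (C ∩ X) ∖ (X ∩ A).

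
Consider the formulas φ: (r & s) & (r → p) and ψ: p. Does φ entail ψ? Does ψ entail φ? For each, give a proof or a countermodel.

(⇒) Assume the antecedent. If r is true, the antecedent forces (r = T, p = T, s = T), and p holds there. If r is false, the antecedent cannot hold. Either way p holds.

(⇐) This fails. Under r = F, p = T, s = F, the left side is false but the right side is true.

Only the forward implication holds.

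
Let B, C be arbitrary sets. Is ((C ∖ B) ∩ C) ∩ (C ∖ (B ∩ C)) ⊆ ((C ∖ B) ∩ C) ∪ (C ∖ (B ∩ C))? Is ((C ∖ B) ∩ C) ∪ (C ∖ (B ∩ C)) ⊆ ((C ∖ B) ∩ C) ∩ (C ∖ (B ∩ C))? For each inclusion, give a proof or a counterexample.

Forward inclusion. Let x ∈ ((C ∖ B) ∩ C) ∩ (C ∖ (B ∩ C)). Then x ∈ C and x ∉ B, from which x ∈ ((C ∖ B) ∩ C) ∪ (C ∖ (B ∩ C)).

Reverse inclusion. Let x ∈ ((C ∖ B) ∩ C) ∪ (C ∖ (B ∩ C)). Then x ∈ C and x ∉ B, from which x ∈ ((C ∖ B) ∩ C) ∩ (C ∖ (B ∩ C)).

Both inclusions hold; the sets are equal.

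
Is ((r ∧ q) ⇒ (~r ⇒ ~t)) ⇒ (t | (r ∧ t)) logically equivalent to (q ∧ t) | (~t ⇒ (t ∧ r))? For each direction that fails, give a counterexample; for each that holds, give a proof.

(←) Assume the antecedent. If q is true, the antecedent forces (q = T, t = T, r = F) or (q = T, t = T, r = T), and the consequent holds there. If q is false, the antecedent forces (q = F, t = T, r = F) or (q = F, t = T, r = T), and the consequent holds there. Either way the consequent holds.

(→) Assume the antecedent. If q is true, the antecedent forces (q = T, t = T, r = F) or (q = T, t = T, r = T), and (q ∧ t) | (~t ⇒ (t ∧ r)) holds there. If q is false, the antecedent forces (q = F, t = T, r = F) or (q = F, t = T, r = T), and (q ∧ t) | (~t ⇒ (t ∧ r)) holds there. Either way (q ∧ t) | (~t ⇒ (t ∧ r)) holds.

The biconditional holds.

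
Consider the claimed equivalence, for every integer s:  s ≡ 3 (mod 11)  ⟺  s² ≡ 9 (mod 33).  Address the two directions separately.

Neither implication holds.

(⟹) This fails: take s = 14. Then 14 ≡ 3 (mod 11), but 14² = 196 ≡ 31 (mod 33), not 9.

(⟸) This fails: take s = 30. Then 30² = 900 ≡ 9 (mod 33), yet 30 ≡ 8 (mod 11), not 3.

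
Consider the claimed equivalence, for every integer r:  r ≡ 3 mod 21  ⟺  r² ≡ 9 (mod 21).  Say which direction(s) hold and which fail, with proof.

The forward direction holds; the converse fails.

(⇐) This fails: take r = 18. Then 18² = 324 ≡ 9 (mod 21), yet 18 ≡ 18 (mod 21), not 3.

(⇒) Suppose r ≡ 3 mod 21. Write r = 21j + 3. Then (21j + 3)² = 441j² + 126j + 9 = 21(21j² + 6j) + 9, so r² ≡ 9 (mod 21).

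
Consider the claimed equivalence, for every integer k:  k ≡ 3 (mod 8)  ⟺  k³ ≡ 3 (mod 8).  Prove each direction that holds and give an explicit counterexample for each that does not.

(→) Suppose k ≡ 3 (mod 8). Write k = 8j + 3. Then (8j + 3)³ = 512j³ + 576j² + 216j + 27 = 8(64j³ + 72j² + 27j + 3) + 3, so k³ ≡ 3 (mod 8).

(←) For the converse, argue contrapositively. If k ≢ 3 (mod 8), then k is congruent to one of 0, 1, 2, 4, 5, 6, 7 modulo 8, and these give k³ ≡ 0, 1, 0, 0, 5, 0, 7 respectively — never 3.

Both directions hold; the statement is true.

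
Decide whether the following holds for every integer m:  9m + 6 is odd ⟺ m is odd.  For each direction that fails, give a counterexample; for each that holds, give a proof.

(⟹) Suppose 9m + 6 is odd. Since 9 is odd, 9m and m have the same parity, so 9m + 6 ≡ m + 6 (mod 2). As 6 is even, 9m + 6 is odd exactly when m is odd. Thus m is odd.

(⟸) Conversely, suppose m is odd; write m = 2j + 1. Then 9m + 6 = 9·(2j + 1) + 6 = 2·9j + 15, which is odd.

Equivalent; both directions hold.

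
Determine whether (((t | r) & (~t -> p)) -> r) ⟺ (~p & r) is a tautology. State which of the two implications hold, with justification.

[⇒] This fails. Under p = F, r = F, t = F, the left side is true but the right side is false.

[⇐] Assume the antecedent. If p is true, the antecedent cannot hold. If p is false, the antecedent forces (p = F, r = T, t = F) or (p = F, r = T, t = T), and ((t | r) & (~t -> p)) -> r holds there. Either way ((t | r) & (~t -> p)) -> r holds.

Not equivalent: only (⇐) holds.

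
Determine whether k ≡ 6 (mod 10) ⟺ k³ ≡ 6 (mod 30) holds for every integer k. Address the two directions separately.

Not equivalent: only (⇐) holds.

(⟹) This fails: take k = 16. Then 16 ≡ 6 (mod 10), but 16³ = 4096 ≡ 16 (mod 30), not 6.

(⟸) Conversely, the residues r modulo 30 with r³ ≡ 6 (mod 30) are exactly {6}, and each is ≡ 6 (mod 10).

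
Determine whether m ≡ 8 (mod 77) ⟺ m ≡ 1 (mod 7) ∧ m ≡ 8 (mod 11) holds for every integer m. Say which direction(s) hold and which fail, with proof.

Both implications hold.

[⇒] Suppose m ≡ 8 (mod 77); write m = 77j + 8. Since 7 ∣ 77, reducing mod 7 gives m ≡ 8 ≡ 1 (mod 7); since 11 ∣ 77, reducing mod 11 gives m ≡ 8 (mod 11).

[⇐] Conversely, if m ≡ 1 (mod 7) and m ≡ 8 (mod 11), then by the Chinese remainder theorem m ≡ 8 (mod 77). This is exactly m ≡ 8 (mod 77).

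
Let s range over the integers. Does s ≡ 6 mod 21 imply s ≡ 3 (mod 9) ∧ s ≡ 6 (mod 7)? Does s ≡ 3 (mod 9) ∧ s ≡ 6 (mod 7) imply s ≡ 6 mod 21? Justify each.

The forward direction fails; the converse holds.

[⇒] This fails: s = 27 gives 27 ≡ 6 (mod 21) but 27 ≡ 0 (mod 9), so the conjunction on the right does not hold.

[⇐] Conversely, if s ≡ 3 (mod 9) and s ≡ 6 (mod 7), then by the Chinese remainder theorem s ≡ 48 (mod 63). Since 48 ≡ 6 (mod 21) and 21 ∣ 63, we get s ≡ 6 (mod 21).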